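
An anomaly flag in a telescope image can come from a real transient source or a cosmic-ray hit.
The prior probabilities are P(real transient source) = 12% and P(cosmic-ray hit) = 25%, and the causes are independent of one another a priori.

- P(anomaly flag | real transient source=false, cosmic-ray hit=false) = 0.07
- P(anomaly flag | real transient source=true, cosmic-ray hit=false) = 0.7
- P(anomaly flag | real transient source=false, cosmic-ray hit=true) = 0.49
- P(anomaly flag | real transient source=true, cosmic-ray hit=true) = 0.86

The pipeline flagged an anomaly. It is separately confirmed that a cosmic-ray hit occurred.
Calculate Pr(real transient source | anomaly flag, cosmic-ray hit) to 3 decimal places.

Pr(real transient source | anomaly flag, cosmic-ray hit) ≈ 0.193

P(anomaly flag | cosmic-ray hit) = 0.49*0.88 + 0.86*0.12 = 0.431200 + 0.103200 = 0.534400
Of this, 0.103200 comes from 0.86*0.12 (the real transient source=true cases).
P(real transient source | anomaly flag, cosmic-ray hit) = 0.103200 / 0.534400 ≈ 0.193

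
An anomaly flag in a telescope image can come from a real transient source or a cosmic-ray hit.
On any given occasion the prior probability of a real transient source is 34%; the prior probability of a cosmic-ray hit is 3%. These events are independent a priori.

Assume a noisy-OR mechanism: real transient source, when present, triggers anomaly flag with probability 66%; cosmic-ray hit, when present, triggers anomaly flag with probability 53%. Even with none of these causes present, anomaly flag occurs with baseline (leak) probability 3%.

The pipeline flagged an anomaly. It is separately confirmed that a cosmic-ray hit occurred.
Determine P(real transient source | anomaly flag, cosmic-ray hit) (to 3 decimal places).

Under noisy-OR, P(anomaly flag | causes) = 1 − (1−0.03)·∏(1−qᵢ) over the active causes.
P(anomaly flag | cosmic-ray hit) = 0.5441*0.66 + 0.844994*0.34 = 0.359106 + 0.287298 = 0.646404
Of this, 0.287298 comes from 0.844994*0.34 (the real transient source=true cases).
Hence the posterior is 0.287298/0.646404 ≈ 0.444.

P(real transient source | anomaly flag, cosmic-ray hit) ≈ 0.444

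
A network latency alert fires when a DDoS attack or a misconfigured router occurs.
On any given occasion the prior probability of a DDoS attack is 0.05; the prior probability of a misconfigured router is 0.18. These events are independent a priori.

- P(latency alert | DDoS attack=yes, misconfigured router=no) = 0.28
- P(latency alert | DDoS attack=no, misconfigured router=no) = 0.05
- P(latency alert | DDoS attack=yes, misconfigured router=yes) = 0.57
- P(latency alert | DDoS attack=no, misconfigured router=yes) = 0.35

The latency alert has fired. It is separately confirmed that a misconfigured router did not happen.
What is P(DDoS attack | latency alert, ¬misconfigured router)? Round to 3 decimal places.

P(DDoS attack | latency alert, ¬misconfigured router) ≈ 0.228

Enumerate both values of DDoS attack and weight by the priors:
  P(latency alert | ¬misconfigured router) = 0.05·0.95 + 0.28·0.05
        = 0.047500 + 0.014000 = 0.061500
The terms with DDoS attack present sum to 0.014000, so
  P(DDoS attack | latency alert, ¬misconfigured router) = 0.014000 / 0.061500 ≈ 0.228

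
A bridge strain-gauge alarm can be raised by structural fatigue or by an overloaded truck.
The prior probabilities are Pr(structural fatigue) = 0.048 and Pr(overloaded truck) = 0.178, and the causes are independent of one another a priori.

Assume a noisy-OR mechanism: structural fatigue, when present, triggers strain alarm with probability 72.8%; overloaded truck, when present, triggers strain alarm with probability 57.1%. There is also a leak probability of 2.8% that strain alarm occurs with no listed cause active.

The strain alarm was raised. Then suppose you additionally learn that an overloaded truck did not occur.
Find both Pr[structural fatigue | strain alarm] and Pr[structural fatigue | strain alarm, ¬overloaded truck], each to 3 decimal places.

Pr[structural fatigue | strain alarm] ≈ 0.233; Pr[structural fatigue | strain alarm, ¬overloaded truck] ≈ 0.570

Under noisy-OR, P(strain alarm | causes) = 1 − (1−0.028)·∏(1−qᵢ) over the active causes.
Weight on structural fatigue=true, given the evidence: 0.029024 + 0.007575 = 0.036599
The normalizing constant is 0.028*0.952*0.822 + 0.583012*0.952*0.178 + 0.735616*0.048*0.822 + 0.886579*0.048*0.178 = 0.157305
Posterior = 0.036599 / 0.157305 ≈ 0.233

Now also conditioning on overloaded truck≠true:
Enumerate both values of structural fatigue and weight by the priors:
  P(strain alarm | ¬overloaded truck) = 0.028·0.952 + 0.735616·0.048
        = 0.026656 + 0.035310 = 0.061966
Keeping only the structural fatigue-present terms gives 0.035310, so
  P(structural fatigue | strain alarm, ¬overloaded truck) = 0.035310 / 0.061966 ≈ 0.570
With overloaded truck excluded, structural fatigue must carry more of the explanatory weight for the strain alarm.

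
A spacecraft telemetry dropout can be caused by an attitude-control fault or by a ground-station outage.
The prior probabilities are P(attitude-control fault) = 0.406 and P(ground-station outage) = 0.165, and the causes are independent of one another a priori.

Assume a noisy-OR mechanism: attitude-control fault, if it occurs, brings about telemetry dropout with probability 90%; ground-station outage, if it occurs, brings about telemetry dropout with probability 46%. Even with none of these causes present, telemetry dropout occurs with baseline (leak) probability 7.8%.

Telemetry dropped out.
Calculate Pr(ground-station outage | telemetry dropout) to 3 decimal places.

Pr(ground-station outage | telemetry dropout) ≈ 0.246

Under noisy-OR, P(telemetry dropout | causes) = 1 − (1−0.078)·∏(1−qᵢ) over the active causes.
By total probability over the 4 (attitude-control fault, ground-station outage) configurations:
  P(telemetry dropout) = 0.078·0.594·0.835 + 0.50212·0.594·0.165 + 0.9078·0.406·0.835 + 0.950212·0.406·0.165
        = 0.038687 + 0.049213 + 0.307753 + 0.063655 = 0.459308
Keeping only the ground-station outage-present terms gives 0.112868, so
  P(ground-station outage | telemetry dropout) = 0.112868 / 0.459308 ≈ 0.246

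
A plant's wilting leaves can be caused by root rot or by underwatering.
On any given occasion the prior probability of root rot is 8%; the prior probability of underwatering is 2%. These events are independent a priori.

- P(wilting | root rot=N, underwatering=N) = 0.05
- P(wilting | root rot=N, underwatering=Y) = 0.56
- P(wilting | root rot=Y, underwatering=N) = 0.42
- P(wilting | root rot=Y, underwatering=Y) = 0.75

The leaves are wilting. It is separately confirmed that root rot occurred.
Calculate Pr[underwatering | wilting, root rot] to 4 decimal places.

Pr[underwatering | wilting, root rot] ≈ 0.0352

Sum P(wilting|·) weighted by the priors over both values of underwatering:
  P(wilting | root rot) = 0.42·0.98 + 0.75·0.02
        = 0.411600 + 0.015000 = 0.426600
Configurations with underwatering contribute 0.015000, so
  P(underwatering | wilting, root rot) = 0.015000 / 0.426600 ≈ 0.0352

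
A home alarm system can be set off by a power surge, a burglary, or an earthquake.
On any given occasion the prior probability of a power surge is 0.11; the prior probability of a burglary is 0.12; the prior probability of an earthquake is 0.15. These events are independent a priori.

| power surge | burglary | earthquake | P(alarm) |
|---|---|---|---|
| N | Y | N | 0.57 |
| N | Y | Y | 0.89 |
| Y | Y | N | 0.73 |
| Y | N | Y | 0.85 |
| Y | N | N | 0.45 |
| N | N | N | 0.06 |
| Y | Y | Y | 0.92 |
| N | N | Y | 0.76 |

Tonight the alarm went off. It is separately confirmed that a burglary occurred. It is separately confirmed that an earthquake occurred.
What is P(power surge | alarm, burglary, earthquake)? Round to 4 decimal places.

P(power surge | alarm, burglary, earthquake) ≈ 0.1133

By total probability over both values of power surge:
  P(alarm | burglary, earthquake) = 0.89×0.89 + 0.92×0.11
        = 0.792100 + 0.101200 = 0.893300
The terms with power surge present sum to 0.101200, so
  P(power surge | alarm, burglary, earthquake) = 0.101200 / 0.893300 ≈ 0.1133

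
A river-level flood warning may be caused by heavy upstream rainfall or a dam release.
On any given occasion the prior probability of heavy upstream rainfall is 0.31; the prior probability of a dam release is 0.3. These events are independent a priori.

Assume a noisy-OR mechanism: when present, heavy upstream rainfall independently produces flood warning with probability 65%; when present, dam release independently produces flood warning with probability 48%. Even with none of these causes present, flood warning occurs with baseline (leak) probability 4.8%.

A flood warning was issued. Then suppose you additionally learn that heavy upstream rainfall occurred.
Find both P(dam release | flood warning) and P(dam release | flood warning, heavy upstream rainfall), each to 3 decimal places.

Under noisy-OR, P(flood warning | causes) = 1 − (1−0.048)·∏(1−qᵢ) over the active causes.
Weight on dam release=true, given the evidence: 0.104527 + 0.076886 = 0.181413
The normalizing constant is 0.048*0.69*0.7 + 0.50496*0.69*0.3 + 0.6668*0.31*0.7 + 0.826736*0.31*0.3 = 0.349293
Posterior = 0.181413 / 0.349293 ≈ 0.519

With the extra evidence:
P(flood warning | heavy upstream rainfall) = 0.6668*0.7 + 0.826736*0.3 = 0.466760 + 0.248021 = 0.714781
Of this, 0.248021 comes from 0.826736*0.3 (the dam release=true cases).
So P(dam release | flood warning, heavy upstream rainfall) = 0.248021/0.714781 ≈ 0.347.

P(dam release | flood warning) ≈ 0.519; P(dam release | flood warning, heavy upstream rainfall) ≈ 0.347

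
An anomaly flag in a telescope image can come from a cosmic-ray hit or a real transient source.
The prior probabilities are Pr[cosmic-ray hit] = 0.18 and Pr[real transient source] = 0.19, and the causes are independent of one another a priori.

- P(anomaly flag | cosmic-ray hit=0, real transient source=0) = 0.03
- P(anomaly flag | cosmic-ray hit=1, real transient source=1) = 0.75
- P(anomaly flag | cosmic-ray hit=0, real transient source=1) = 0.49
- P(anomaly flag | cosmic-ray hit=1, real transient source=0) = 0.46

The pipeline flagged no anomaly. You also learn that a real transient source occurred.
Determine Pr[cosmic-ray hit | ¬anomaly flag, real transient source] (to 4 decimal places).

Numerator (weight on configurations with cosmic-ray hit): 0.25*0.18 = 0.045000
Normalizer over all consistent configurations: 0.51*0.82 + 0.25*0.18 = 0.463200
P(cosmic-ray hit | ¬anomaly flag, real transient source) = 0.045000/0.463200 ≈ 0.0972

Pr[cosmic-ray hit | ¬anomaly flag, real transient source] ≈ 0.0972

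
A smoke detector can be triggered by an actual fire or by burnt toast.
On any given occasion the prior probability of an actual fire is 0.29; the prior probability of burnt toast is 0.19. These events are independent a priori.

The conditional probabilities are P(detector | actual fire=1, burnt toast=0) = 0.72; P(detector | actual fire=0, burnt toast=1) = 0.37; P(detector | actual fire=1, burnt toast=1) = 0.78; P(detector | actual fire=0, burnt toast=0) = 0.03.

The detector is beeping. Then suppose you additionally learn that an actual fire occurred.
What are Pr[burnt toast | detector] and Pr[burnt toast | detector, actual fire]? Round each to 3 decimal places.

P(detector) = 0.03*0.71*0.81 + 0.37*0.71*0.19 + 0.72*0.29*0.81 + 0.78*0.29*0.19 = 0.017253 + 0.049913 + 0.169128 + 0.042978 = 0.279272
Of this, 0.092891 comes from 0.049913 + 0.042978 (the burnt toast=true cases).
So P(burnt toast | detector) = 0.092891/0.279272 ≈ 0.333.

Now also conditioning on actual fire=true:
Sum P(detector|·) weighted by the priors over both values of burnt toast:
  P(detector | actual fire) = 0.72·0.81 + 0.78·0.19
        = 0.583200 + 0.148200 = 0.731400
The terms with burnt toast present sum to 0.148200, so
  P(burnt toast | detector, actual fire) = 0.148200 / 0.731400 ≈ 0.203

Pr[burnt toast | detector] ≈ 0.333; Pr[burnt toast | detector, actual fire] ≈ 0.203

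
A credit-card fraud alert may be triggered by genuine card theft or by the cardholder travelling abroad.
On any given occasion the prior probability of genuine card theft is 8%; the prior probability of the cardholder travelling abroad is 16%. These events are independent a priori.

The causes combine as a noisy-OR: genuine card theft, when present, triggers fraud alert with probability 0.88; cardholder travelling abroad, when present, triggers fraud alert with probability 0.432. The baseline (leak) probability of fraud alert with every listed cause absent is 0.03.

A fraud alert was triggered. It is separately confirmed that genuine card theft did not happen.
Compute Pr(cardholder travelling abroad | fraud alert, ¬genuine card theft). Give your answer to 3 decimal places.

Under noisy-OR, P(fraud alert | causes) = 1 − (1−0.03)·∏(1−qᵢ) over the active causes.
Weight on cardholder travelling abroad=true, given the evidence: 0.44904·0.16 = 0.071846
Denominator P(fraud alert | ¬genuine card theft): 0.03·0.84 + 0.44904·0.16 = 0.097046
P(cardholder travelling abroad | fraud alert, ¬genuine card theft) = 0.071846/0.097046 ≈ 0.740

Pr(cardholder travelling abroad | fraud alert, ¬genuine card theft) ≈ 0.740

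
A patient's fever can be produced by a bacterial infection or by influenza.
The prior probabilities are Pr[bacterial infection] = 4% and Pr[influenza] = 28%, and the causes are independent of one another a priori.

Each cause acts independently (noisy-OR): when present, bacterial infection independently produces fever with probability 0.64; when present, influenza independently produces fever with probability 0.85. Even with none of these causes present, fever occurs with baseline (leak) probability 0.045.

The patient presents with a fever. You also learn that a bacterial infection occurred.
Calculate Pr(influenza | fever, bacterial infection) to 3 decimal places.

Pr(influenza | fever, bacterial infection) ≈ 0.360

Under noisy-OR, P(fever | causes) = 1 − (1−0.045)·∏(1−qᵢ) over the active causes.
P(fever | bacterial infection) = 0.6562*0.72 + 0.94843*0.28 = 0.472464 + 0.265560 = 0.738024
Of this, 0.265560 comes from 0.94843*0.28 (the influenza=true cases).
P(influenza | fever, bacterial infection) = 0.265560 / 0.738024 ≈ 0.360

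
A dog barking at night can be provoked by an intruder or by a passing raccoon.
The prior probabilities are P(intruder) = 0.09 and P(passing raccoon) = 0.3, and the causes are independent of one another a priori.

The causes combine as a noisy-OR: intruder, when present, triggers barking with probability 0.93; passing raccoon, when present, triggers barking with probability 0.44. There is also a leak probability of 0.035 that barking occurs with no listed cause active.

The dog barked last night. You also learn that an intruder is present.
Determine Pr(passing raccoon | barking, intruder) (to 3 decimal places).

Under noisy-OR, P(barking | causes) = 1 − (1−0.035)·∏(1−qᵢ) over the active causes.
P(barking | intruder) = 0.93245×0.7 + 0.962172×0.3 = 0.652715 + 0.288652 = 0.941367
Of this, 0.288652 comes from 0.962172×0.3 (the passing raccoon=true cases).
Hence the posterior is 0.288652/0.941367 ≈ 0.307.

Pr(passing raccoon | barking, intruder) ≈ 0.307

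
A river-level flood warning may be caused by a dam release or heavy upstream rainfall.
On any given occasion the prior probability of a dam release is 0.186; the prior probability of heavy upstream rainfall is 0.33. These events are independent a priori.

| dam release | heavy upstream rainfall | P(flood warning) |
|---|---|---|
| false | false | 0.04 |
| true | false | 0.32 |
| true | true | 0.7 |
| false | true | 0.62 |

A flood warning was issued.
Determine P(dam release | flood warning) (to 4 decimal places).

P(dam release | flood warning) ≈ 0.3055

Numerator (weight on configurations with dam release): 0.039878 + 0.042966 = 0.082844
Normalizer over all consistent configurations: 0.04×0.814×0.67 + 0.62×0.814×0.33 + 0.32×0.186×0.67 + 0.7×0.186×0.33 = 0.271203
P(dam release | flood warning) = 0.082844/0.271203 ≈ 0.3055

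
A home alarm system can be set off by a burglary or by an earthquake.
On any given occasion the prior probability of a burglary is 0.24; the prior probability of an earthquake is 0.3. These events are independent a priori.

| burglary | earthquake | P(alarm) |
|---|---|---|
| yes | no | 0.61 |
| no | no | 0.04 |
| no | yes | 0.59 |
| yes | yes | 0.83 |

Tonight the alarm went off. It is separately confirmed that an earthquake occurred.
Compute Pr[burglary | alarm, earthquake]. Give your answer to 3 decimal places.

Pr[burglary | alarm, earthquake] ≈ 0.308

Enumerate both values of burglary and weight by the priors:
  P(alarm | earthquake) = 0.59·0.76 + 0.83·0.24
        = 0.448400 + 0.199200 = 0.647600
Keeping only the burglary-present terms gives 0.199200, so
  P(burglary | alarm, earthquake) = 0.199200 / 0.647600 ≈ 0.308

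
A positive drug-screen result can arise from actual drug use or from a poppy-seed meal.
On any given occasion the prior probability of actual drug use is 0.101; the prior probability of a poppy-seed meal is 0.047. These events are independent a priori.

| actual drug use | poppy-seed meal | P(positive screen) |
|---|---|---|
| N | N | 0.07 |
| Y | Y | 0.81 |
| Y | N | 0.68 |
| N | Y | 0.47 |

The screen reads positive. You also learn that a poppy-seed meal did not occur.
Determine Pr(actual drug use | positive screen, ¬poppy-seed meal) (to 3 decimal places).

Pr(actual drug use | positive screen, ¬poppy-seed meal) ≈ 0.522

P(positive screen | ¬poppy-seed meal) = 0.07·0.899 + 0.68·0.101 = 0.062930 + 0.068680 = 0.131610
The actual drug use-present share is 0.68·0.101 = 0.068680.
Hence the posterior is 0.068680/0.131610 ≈ 0.522.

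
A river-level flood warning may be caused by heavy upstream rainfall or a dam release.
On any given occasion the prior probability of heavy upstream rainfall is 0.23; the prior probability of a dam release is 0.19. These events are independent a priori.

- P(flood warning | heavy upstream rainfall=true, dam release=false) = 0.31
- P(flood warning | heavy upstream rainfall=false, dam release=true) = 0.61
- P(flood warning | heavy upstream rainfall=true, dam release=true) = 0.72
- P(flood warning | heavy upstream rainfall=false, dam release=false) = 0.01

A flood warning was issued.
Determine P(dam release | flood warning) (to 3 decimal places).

P(dam release | flood warning) ≈ 0.654

P(flood warning) = 0.01×0.77×0.81 + 0.61×0.77×0.19 + 0.31×0.23×0.81 + 0.72×0.23×0.19 = 0.006237 + 0.089243 + 0.057753 + 0.031464 = 0.184697
Of this, 0.120707 comes from 0.089243 + 0.031464 (the dam release=true cases).
P(dam release | flood warning) = 0.120707 / 0.184697 ≈ 0.654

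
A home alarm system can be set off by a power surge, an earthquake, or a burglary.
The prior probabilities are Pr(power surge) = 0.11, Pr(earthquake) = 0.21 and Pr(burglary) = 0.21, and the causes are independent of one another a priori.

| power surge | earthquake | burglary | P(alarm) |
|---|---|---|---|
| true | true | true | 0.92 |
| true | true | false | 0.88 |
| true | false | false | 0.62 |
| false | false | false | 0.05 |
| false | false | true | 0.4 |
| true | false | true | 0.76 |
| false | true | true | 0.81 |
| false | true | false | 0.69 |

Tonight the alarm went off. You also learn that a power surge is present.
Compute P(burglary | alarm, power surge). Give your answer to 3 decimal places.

P(burglary | alarm, power surge) ≈ 0.238

Sum P(alarm|·) weighted by the priors over the 4 (earthquake, burglary) configurations:
  P(alarm | power surge) = 0.62*0.79*0.79 + 0.76*0.79*0.21 + 0.88*0.21*0.79 + 0.92*0.21*0.21
        = 0.386942 + 0.126084 + 0.145992 + 0.040572 = 0.699590
Keeping only the burglary-present terms gives 0.166656, so
  P(burglary | alarm, power surge) = 0.166656 / 0.699590 ≈ 0.238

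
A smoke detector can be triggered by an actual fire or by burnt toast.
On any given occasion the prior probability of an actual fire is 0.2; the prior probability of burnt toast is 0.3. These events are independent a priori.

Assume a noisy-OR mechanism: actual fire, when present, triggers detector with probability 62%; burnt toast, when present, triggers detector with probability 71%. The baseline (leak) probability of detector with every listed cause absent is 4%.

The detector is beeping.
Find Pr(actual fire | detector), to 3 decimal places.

Pr(actual fire | detector) ≈ 0.422

Under noisy-OR, P(detector | causes) = 1 − (1−0.04)·∏(1−qᵢ) over the active causes.
Numerator (weight on configurations with actual fire): 0.088928 + 0.053652 = 0.142580
The normalizing constant is 0.04×0.8×0.7 + 0.7216×0.8×0.3 + 0.6352×0.2×0.7 + 0.894208×0.2×0.3 = 0.338164
Posterior = 0.142580 / 0.338164 ≈ 0.422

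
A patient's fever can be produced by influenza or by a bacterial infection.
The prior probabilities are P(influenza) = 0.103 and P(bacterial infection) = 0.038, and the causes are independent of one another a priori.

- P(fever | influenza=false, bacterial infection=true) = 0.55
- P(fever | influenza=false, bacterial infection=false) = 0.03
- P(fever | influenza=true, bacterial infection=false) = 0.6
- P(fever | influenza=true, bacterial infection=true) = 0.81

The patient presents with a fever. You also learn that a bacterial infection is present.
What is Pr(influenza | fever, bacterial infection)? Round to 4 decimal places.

Weight on influenza=true, given the evidence: 0.81*0.103 = 0.083430
Normalizer over all consistent configurations: 0.55*0.897 + 0.81*0.103 = 0.576780
Posterior = 0.083430 / 0.576780 ≈ 0.1446

Pr(influenza | fever, bacterial infection) ≈ 0.1446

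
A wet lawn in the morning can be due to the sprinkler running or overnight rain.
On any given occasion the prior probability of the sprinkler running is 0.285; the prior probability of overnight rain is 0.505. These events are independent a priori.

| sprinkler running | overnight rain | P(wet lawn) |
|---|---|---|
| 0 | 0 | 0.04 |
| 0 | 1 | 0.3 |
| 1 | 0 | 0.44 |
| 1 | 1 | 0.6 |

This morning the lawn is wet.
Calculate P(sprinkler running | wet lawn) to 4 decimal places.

Numerator (weight on configurations with sprinkler running): 0.062073 + 0.086355 = 0.148428
The normalizing constant is 0.04·0.715·0.495 + 0.3·0.715·0.505 + 0.44·0.285·0.495 + 0.6·0.285·0.505 = 0.270908
Posterior = 0.148428 / 0.270908 ≈ 0.5479

P(sprinkler running | wet lawn) ≈ 0.5479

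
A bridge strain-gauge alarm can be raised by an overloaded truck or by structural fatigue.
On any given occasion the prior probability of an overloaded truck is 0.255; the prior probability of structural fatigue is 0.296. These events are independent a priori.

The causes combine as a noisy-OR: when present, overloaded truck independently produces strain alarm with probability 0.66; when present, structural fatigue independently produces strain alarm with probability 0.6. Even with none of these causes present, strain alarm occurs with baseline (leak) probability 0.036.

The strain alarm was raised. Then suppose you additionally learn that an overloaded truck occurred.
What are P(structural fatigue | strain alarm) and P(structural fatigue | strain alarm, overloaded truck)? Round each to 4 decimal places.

Under noisy-OR, P(strain alarm | causes) = 1 − (1−0.036)·∏(1−qᵢ) over the active causes.
Enumerate the 4 (overloaded truck, structural fatigue) configurations and weight by the priors:
  P(strain alarm) = 0.036×0.745×0.704 + 0.6144×0.745×0.296 + 0.67224×0.255×0.704 + 0.868896×0.255×0.296
        = 0.018881 + 0.135487 + 0.120681 + 0.065584 = 0.340633
Configurations with structural fatigue contribute 0.201071, so
  P(structural fatigue | strain alarm) = 0.201071 / 0.340633 ≈ 0.5903

With the extra evidence:
For the numerator, keep only structural fatigue=true terms: 0.868896·0.296 = 0.257193
Normalizer over all consistent configurations: 0.67224·0.704 + 0.868896·0.296 = 0.730450
P(structural fatigue | strain alarm, overloaded truck) = 0.257193/0.730450 ≈ 0.3521
Conditioning on overloaded truck lowers the posterior on structural fatigue: the classic explaining-away effect in a common-effect structure.

P(structural fatigue | strain alarm) ≈ 0.5903; P(structural fatigue | strain alarm, overloaded truck) ≈ 0.3521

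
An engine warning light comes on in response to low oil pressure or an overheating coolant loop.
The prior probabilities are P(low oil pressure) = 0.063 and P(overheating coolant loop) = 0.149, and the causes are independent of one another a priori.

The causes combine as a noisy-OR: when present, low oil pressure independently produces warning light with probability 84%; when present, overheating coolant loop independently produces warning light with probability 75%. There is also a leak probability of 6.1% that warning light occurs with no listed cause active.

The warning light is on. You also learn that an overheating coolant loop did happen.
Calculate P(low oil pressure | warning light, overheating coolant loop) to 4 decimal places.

Under noisy-OR, P(warning light | causes) = 1 − (1−0.061)·∏(1−qᵢ) over the active causes.
For the numerator, keep only low oil pressure=true terms: 0.96244·0.063 = 0.060634
Denominator P(warning light | overheating coolant loop): 0.76525·0.937 + 0.96244·0.063 = 0.777673
Posterior = 0.060634 / 0.777673 ≈ 0.0780

P(low oil pressure | warning light, overheating coolant loop) ≈ 0.0780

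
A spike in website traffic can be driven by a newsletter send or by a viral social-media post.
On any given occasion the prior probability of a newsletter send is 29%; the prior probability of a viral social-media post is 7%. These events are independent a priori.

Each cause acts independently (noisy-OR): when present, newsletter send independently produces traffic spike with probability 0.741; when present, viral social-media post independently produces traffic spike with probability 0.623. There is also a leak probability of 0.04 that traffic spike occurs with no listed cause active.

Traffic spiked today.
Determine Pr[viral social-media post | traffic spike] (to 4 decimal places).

Under noisy-OR, P(traffic spike | causes) = 1 − (1−0.04)·∏(1−qᵢ) over the active causes.
P(traffic spike) = 0.04×0.71×0.93 + 0.63808×0.71×0.07 + 0.75136×0.29×0.93 + 0.906263×0.29×0.07 = 0.026412 + 0.031713 + 0.202642 + 0.018397 = 0.279164
Restricting to configurations with viral social-media post present: 0.031713 + 0.018397 = 0.050110.
So P(viral social-media post | traffic spike) = 0.050110/0.279164 ≈ 0.1795.

Pr[viral social-media post | traffic spike] ≈ 0.1795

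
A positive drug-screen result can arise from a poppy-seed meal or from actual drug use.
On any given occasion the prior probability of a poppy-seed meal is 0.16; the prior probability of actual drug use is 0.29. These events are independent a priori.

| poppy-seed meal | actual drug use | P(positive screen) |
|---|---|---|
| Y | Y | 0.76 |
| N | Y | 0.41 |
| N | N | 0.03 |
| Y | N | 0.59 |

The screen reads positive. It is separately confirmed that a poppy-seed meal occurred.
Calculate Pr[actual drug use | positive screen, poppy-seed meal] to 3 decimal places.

Weight on actual drug use=true, given the evidence: 0.76·0.29 = 0.220400
Normalizer over all consistent configurations: 0.59·0.71 + 0.76·0.29 = 0.639300
P(actual drug use | positive screen, poppy-seed meal) = 0.220400/0.639300 ≈ 0.345

Pr[actual drug use | positive screen, poppy-seed meal] ≈ 0.345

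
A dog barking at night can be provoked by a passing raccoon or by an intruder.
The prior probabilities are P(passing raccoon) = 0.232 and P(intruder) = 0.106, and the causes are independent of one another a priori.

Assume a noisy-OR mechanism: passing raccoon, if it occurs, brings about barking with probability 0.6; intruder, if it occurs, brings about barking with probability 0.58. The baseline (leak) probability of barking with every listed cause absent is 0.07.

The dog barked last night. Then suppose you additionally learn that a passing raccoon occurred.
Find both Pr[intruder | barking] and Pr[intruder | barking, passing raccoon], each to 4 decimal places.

Under noisy-OR, P(barking | causes) = 1 − (1−0.07)·∏(1−qᵢ) over the active causes.
For the numerator, keep only intruder=true terms: 0.049610 + 0.020750 = 0.070360
Normalizer over all consistent configurations: 0.07*0.768*0.894 + 0.6094*0.768*0.106 + 0.628*0.232*0.894 + 0.84376*0.232*0.106 = 0.248673
Posterior = 0.070360 / 0.248673 ≈ 0.2829

Now condition on the additional information:
P(barking | passing raccoon) = 0.628·0.894 + 0.84376·0.106 = 0.561432 + 0.089439 = 0.650871
Of this, 0.089439 comes from 0.84376·0.106 (the intruder=true cases).
So P(intruder | barking, passing raccoon) = 0.089439/0.650871 ≈ 0.1374.
— passing raccoon explains away the evidence for intruder.

Pr[intruder | barking] ≈ 0.2829; Pr[intruder | barking, passing raccoon] ≈ 0.1374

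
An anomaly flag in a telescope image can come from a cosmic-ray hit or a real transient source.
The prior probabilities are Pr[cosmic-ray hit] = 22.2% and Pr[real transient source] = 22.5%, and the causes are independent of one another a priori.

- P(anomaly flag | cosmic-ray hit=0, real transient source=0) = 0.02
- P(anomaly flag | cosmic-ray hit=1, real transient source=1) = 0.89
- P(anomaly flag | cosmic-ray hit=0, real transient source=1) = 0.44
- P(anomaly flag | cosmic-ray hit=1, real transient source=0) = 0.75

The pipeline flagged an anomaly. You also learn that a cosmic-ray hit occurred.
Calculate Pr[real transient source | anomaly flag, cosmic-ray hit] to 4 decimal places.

Pr[real transient source | anomaly flag, cosmic-ray hit] ≈ 0.2562

P(anomaly flag | cosmic-ray hit) = 0.75×0.775 + 0.89×0.225 = 0.581250 + 0.200250 = 0.781500
The real transient source-present share is 0.89×0.225 = 0.200250.
P(real transient source | anomaly flag, cosmic-ray hit) = 0.200250 / 0.781500 ≈ 0.2562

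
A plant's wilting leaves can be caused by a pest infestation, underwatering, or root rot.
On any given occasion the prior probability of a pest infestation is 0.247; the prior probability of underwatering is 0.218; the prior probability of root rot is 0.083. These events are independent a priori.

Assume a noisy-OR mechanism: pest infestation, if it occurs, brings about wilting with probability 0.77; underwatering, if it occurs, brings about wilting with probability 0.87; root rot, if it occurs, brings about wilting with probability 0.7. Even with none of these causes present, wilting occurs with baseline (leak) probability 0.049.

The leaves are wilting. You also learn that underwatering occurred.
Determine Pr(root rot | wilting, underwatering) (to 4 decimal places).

Under noisy-OR, P(wilting | causes) = 1 − (1−0.049)·∏(1−qᵢ) over the active causes.
Numerator (weight on configurations with root rot): 0.060181 + 0.020326 = 0.080507
The normalizing constant is 0.87637×0.753×0.917 + 0.962911×0.753×0.083 + 0.971565×0.247×0.917 + 0.99147×0.247×0.083 = 0.905700
P(root rot | wilting, underwatering) = 0.080507/0.905700 ≈ 0.0889

Pr(root rot | wilting, underwatering) ≈ 0.0889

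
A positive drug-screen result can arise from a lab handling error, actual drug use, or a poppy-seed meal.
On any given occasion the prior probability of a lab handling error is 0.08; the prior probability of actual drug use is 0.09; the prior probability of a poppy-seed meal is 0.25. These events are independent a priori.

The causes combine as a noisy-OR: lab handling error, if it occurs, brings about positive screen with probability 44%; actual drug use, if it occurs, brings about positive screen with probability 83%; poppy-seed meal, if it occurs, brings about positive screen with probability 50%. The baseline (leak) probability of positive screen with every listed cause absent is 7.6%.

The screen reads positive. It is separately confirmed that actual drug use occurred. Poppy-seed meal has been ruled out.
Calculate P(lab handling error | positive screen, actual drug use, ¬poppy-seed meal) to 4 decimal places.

P(lab handling error | positive screen, actual drug use, ¬poppy-seed meal) ≈ 0.0860

Under noisy-OR, P(positive screen | causes) = 1 − (1−0.076)·∏(1−qᵢ) over the active causes.
P(positive screen | actual drug use, ¬poppy-seed meal) = 0.84292×0.92 + 0.912035×0.08 = 0.775486 + 0.072963 = 0.848449
The lab handling error-present share is 0.912035×0.08 = 0.072963.
P(lab handling error | positive screen, actual drug use, ¬poppy-seed meal) = 0.072963 / 0.848449 ≈ 0.0860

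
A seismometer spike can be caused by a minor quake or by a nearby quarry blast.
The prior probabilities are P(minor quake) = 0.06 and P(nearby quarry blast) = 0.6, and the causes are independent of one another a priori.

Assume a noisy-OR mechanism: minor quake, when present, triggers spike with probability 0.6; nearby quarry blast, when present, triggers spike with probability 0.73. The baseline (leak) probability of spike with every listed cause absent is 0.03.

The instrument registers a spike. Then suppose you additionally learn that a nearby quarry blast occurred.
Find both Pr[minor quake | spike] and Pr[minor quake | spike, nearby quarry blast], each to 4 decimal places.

Pr[minor quake | spike] ≈ 0.0989; Pr[minor quake | spike, nearby quarry blast] ≈ 0.0719

Under noisy-OR, P(spike | causes) = 1 − (1−0.03)·∏(1−qᵢ) over the active causes.
For the numerator, keep only minor quake=true terms: 0.014688 + 0.032229 = 0.046917
Denominator P(spike): 0.03·0.94·0.4 + 0.7381·0.94·0.6 + 0.612·0.06·0.4 + 0.89524·0.06·0.6 = 0.474485
Posterior = 0.046917 / 0.474485 ≈ 0.0989

Now condition on the additional information:
By total probability over both values of minor quake:
  P(spike | nearby quarry blast) = 0.7381·0.94 + 0.89524·0.06
        = 0.693814 + 0.053714 = 0.747528
Configurations with minor quake contribute 0.053714, so
  P(minor quake | spike, nearby quarry blast) = 0.053714 / 0.747528 ≈ 0.0719
Conditioning on nearby quarry blast lowers the posterior on minor quake: the classic explaining-away effect in a common-effect structure.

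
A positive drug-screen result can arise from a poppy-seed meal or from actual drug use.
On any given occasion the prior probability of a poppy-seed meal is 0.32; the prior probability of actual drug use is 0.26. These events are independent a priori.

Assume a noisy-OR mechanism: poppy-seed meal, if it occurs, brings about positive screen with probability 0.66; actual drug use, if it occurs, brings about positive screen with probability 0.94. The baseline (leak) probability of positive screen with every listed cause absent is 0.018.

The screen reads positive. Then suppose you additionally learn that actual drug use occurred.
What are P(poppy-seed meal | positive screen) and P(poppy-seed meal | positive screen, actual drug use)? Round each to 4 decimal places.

Under noisy-OR, P(positive screen | causes) = 1 − (1−0.018)·∏(1−qᵢ) over the active causes.
P(positive screen) = 0.018×0.68×0.74 + 0.94108×0.68×0.26 + 0.66612×0.32×0.74 + 0.979967×0.32×0.26 = 0.009058 + 0.166383 + 0.157737 + 0.081533 = 0.414711
Restricting to configurations with poppy-seed meal present: 0.157737 + 0.081533 = 0.239270.
Hence the posterior is 0.239270/0.414711 ≈ 0.5770.

Now also conditioning on actual drug use=true:
Weight on poppy-seed meal=true, given the evidence: 0.979967×0.32 = 0.313589
Normalizer over all consistent configurations: 0.94108×0.68 + 0.979967×0.32 = 0.953523
Posterior = 0.313589 / 0.953523 ≈ 0.3289

P(poppy-seed meal | positive screen) ≈ 0.5770; P(poppy-seed meal | positive screen, actual drug use) ≈ 0.3289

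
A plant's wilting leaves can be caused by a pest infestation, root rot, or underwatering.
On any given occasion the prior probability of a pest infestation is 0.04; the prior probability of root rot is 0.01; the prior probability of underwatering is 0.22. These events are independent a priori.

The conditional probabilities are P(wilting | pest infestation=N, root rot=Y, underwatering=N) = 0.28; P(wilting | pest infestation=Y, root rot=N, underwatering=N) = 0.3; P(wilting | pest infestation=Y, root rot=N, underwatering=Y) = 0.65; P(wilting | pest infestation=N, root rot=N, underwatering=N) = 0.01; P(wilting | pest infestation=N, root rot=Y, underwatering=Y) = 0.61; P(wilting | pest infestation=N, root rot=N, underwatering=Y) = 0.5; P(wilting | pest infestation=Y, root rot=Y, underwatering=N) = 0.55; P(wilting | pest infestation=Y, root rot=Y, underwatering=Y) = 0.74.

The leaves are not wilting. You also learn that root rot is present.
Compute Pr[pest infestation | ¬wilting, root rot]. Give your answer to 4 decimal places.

Enumerate the 4 (pest infestation, underwatering) configurations and weight by the priors:
  P(¬wilting | root rot) = 0.72*0.96*0.78 + 0.39*0.96*0.22 + 0.45*0.04*0.78 + 0.26*0.04*0.22
        = 0.539136 + 0.082368 + 0.014040 + 0.002288 = 0.637832
The terms with pest infestation present sum to 0.016328, so
  P(pest infestation | ¬wilting, root rot) = 0.016328 / 0.637832 ≈ 0.0256

Pr[pest infestation | ¬wilting, root rot] ≈ 0.0256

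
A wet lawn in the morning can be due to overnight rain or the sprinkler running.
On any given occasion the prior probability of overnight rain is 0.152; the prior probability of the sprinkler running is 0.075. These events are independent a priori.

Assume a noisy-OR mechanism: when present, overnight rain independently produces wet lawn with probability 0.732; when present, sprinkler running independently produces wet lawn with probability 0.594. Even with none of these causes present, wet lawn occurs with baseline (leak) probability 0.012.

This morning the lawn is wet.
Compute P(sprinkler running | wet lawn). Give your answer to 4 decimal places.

Under noisy-OR, P(wet lawn | causes) = 1 − (1−0.012)·∏(1−qᵢ) over the active causes.
By total probability over the 4 (overnight rain, sprinkler running) configurations:
  P(wet lawn) = 0.012*0.848*0.925 + 0.598872*0.848*0.075 + 0.735216*0.152*0.925 + 0.892498*0.152*0.075
        = 0.009413 + 0.038088 + 0.103371 + 0.010174 = 0.161046
The terms with sprinkler running present sum to 0.048262, so
  P(sprinkler running | wet lawn) = 0.048262 / 0.161046 ≈ 0.2997

P(sprinkler running | wet lawn) ≈ 0.2997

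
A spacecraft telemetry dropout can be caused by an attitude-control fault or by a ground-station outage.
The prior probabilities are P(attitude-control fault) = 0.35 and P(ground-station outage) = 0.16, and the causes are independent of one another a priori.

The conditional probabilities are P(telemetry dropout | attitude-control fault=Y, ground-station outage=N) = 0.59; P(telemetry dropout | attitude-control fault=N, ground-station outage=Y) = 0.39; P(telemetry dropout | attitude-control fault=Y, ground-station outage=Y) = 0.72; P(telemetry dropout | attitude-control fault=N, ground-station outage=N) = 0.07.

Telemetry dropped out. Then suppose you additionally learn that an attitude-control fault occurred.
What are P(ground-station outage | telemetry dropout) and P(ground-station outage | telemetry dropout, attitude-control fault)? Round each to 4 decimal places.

By total probability over the 4 (attitude-control fault, ground-station outage) configurations:
  P(telemetry dropout) = 0.07*0.65*0.84 + 0.39*0.65*0.16 + 0.59*0.35*0.84 + 0.72*0.35*0.16
        = 0.038220 + 0.040560 + 0.173460 + 0.040320 = 0.292560
Keeping only the ground-station outage-present terms gives 0.080880, so
  P(ground-station outage | telemetry dropout) = 0.080880 / 0.292560 ≈ 0.2765

With the extra evidence:
By total probability over both values of ground-station outage:
  P(telemetry dropout | attitude-control fault) = 0.59·0.84 + 0.72·0.16
        = 0.495600 + 0.115200 = 0.610800
Configurations with ground-station outage contribute 0.115200, so
  P(ground-station outage | telemetry dropout, attitude-control fault) = 0.115200 / 0.610800 ≈ 0.1886
Conditioning on attitude-control fault lowers the posterior on ground-station outage: the classic explaining-away effect in a common-effect structure.

P(ground-station outage | telemetry dropout) ≈ 0.2765; P(ground-station outage | telemetry dropout, attitude-control fault) ≈ 0.1886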